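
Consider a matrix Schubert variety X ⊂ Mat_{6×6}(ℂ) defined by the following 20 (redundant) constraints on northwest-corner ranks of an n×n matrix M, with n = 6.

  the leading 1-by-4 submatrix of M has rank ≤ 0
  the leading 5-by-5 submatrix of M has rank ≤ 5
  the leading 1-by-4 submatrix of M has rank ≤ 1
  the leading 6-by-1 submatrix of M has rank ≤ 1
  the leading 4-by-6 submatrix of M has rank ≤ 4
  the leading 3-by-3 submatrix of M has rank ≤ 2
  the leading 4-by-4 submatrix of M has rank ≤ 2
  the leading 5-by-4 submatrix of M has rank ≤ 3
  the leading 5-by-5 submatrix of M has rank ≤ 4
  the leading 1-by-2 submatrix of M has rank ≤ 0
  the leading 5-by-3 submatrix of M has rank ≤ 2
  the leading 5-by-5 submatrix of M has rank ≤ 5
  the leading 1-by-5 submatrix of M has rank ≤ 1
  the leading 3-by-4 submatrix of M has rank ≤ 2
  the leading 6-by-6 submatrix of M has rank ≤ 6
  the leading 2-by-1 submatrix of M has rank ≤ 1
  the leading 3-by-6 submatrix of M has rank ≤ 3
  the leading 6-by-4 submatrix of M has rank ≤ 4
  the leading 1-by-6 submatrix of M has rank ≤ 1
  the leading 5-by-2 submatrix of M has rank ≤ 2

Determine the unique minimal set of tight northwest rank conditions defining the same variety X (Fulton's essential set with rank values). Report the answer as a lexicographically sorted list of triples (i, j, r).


The tightest implied rank at each (i,j), from the 20 conditions:

  row 1: 0  0  0  0  1  1
  row 2: 1  1  1  1  2  2
  row 3: 1  2  2  2  3  3
  row 4: 1  2  2  2  3  4
  row 5: 1  2  2  3  4  5
  row 6: 1  2  3  4  5  6

reading off 1-entries of Δ²R: w = (5, 1, 2, 6, 4, 3).

ℓ(w)=7; the 3 essential cells (i,j,r):

[(1, 4, 0), (4, 4, 2), (5, 3, 2)]


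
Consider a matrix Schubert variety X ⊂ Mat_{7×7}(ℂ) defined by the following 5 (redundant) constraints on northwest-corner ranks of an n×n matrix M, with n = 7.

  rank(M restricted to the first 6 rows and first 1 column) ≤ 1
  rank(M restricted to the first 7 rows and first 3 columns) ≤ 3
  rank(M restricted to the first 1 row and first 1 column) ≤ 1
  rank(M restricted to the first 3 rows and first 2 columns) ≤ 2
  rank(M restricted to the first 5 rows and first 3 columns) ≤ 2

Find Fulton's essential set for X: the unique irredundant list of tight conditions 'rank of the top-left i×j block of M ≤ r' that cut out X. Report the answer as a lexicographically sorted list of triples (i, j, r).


Recovering R(i,j) via the rank-extension bound from the 5 conditions:

  i=1: 1 | 1 | 1 | 1 | 1 | 1 | 1
  i=2: 1 | 2 | 2 | 2 | 2 | 2 | 2
  i=3: 1 | 2 | 2 | 3 | 3 | 3 | 3
  i=4: 1 | 2 | 2 | 3 | 4 | 4 | 4
  i=5: 1 | 2 | 2 | 3 | 4 | 5 | 5
  i=6: 1 | 2 | 3 | 4 | 5 | 6 | 6
  i=7: 1 | 2 | 3 | 4 | 5 | 6 | 7

giving w = (1, 2, 4, 5, 6, 3, 7) via Δ²R.

Rothe diagram D(w) (3 cells), 1 SE-corner (essential condition):

[(5, 3, 2)]


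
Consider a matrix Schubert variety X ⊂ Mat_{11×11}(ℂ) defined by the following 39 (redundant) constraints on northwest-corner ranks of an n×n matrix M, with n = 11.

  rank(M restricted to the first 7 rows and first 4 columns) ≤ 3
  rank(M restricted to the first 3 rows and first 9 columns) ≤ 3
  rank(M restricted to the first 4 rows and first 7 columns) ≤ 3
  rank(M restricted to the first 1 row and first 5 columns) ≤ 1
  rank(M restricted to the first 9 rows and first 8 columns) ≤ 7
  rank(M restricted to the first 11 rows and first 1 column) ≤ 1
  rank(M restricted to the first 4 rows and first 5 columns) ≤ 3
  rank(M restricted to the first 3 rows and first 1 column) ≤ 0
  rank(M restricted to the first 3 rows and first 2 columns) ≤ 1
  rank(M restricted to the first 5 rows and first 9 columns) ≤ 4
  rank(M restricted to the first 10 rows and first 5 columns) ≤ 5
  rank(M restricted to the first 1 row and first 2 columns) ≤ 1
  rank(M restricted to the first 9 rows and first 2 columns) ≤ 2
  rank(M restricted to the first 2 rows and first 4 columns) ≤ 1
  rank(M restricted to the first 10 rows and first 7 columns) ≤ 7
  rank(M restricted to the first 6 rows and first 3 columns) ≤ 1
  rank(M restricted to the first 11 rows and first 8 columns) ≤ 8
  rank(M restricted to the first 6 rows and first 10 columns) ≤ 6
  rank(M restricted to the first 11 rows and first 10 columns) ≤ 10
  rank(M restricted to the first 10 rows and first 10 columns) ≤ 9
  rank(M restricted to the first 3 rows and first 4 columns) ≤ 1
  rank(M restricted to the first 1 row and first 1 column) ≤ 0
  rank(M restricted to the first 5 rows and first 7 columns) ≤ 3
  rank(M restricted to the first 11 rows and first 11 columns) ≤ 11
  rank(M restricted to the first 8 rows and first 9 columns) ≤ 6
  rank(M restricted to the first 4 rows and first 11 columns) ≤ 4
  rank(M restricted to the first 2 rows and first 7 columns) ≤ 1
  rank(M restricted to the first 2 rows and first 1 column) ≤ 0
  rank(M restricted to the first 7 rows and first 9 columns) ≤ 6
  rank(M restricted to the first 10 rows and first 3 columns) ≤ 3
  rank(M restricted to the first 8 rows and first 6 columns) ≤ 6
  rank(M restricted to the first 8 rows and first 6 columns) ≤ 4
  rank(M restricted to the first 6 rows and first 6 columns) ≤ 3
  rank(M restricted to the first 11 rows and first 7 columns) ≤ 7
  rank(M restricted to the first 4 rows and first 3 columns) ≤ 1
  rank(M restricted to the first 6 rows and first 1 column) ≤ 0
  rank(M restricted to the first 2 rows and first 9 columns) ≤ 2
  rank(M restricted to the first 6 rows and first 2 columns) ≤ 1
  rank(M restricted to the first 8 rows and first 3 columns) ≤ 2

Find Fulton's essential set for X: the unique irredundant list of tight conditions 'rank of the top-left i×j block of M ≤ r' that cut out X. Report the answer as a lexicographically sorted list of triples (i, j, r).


Recovering R(i,j) via the rank-extension bound from the 39 conditions:

  i=1: 0 1 1 1 1 1 1 1 1 1 1
  i=2: 0 1 1 1 1 1 1 2 2 2 2
  i=3: 0 1 1 1 2 2 2 3 3 3 3
  i=4: 0 1 1 2 3 3 3 4 4 4 4
  i=5: 0 1 1 2 3 3 3 4 4 5 5
  i=6: 0 1 1 2 3 3 4 5 5 6 6
  i=7: 1 2 2 3 4 4 5 6 6 7 7
  i=8: 1 2 2 3 4 4 5 6 6 7 8
  i=9: 1 2 3 4 5 5 6 7 7 8 9
  i=10: 1 2 3 4 5 6 7 8 8 9 10
  i=11: 1 2 3 4 5 6 7 8 9 10 11

giving w = (2, 8, 5, 4, 10, 7, 1, 11, 3, 6, 9) via Δ²R.

D(w) has 23 cells with 10 SE-corners; essential set:

[(2, 7, 1), (3, 4, 1), (5, 7, 3), (5, 9, 4), (6, 1, 0), (6, 3, 1), (6, 6, 3), (8, 3, 2), (8, 6, 4), (8, 9, 6)]


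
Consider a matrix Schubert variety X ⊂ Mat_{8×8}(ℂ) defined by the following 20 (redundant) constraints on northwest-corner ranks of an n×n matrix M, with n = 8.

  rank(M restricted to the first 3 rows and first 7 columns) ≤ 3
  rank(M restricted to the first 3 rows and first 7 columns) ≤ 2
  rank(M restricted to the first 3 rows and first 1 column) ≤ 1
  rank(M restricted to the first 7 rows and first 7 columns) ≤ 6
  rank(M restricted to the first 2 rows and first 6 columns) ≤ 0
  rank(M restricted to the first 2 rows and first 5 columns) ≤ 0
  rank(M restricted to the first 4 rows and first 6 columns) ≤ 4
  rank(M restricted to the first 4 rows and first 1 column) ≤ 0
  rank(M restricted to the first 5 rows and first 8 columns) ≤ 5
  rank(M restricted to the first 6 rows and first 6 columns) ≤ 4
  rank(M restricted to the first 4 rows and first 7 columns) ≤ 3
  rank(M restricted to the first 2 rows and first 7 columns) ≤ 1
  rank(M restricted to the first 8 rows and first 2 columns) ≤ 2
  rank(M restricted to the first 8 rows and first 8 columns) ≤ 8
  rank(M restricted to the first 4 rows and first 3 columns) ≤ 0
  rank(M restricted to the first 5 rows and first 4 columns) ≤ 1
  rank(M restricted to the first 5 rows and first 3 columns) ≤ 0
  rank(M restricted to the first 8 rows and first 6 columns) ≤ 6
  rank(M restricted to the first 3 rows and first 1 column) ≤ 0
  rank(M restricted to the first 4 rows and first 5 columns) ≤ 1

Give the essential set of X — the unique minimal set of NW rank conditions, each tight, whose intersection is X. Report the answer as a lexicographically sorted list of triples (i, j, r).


Computing R[i][j] = min implied NW-rank bound (n=8, 20 conditions):

  row 1: 0 | 0 | 0 | 0 | 0 | 0 | 1 | 1
  row 2: 0 | 0 | 0 | 0 | 0 | 0 | 1 | 2
  row 3: 0 | 0 | 0 | 1 | 1 | 1 | 2 | 3
  row 4: 0 | 0 | 0 | 1 | 1 | 2 | 3 | 4
  row 5: 0 | 0 | 0 | 1 | 2 | 3 | 4 | 5
  row 6: 1 | 1 | 1 | 2 | 3 | 4 | 5 | 6
  row 7: 1 | 2 | 2 | 3 | 4 | 5 | 6 | 7
  row 8: 1 | 2 | 3 | 4 | 5 | 6 | 7 | 8

giving w = (7, 8, 4, 6, 5, 1, 2, 3) via Δ²R.

Rothe diagram D(w) (22 cells), 3 SE-corners (essential conditions):

[(2, 6, 0), (4, 5, 1), (5, 3, 0)]


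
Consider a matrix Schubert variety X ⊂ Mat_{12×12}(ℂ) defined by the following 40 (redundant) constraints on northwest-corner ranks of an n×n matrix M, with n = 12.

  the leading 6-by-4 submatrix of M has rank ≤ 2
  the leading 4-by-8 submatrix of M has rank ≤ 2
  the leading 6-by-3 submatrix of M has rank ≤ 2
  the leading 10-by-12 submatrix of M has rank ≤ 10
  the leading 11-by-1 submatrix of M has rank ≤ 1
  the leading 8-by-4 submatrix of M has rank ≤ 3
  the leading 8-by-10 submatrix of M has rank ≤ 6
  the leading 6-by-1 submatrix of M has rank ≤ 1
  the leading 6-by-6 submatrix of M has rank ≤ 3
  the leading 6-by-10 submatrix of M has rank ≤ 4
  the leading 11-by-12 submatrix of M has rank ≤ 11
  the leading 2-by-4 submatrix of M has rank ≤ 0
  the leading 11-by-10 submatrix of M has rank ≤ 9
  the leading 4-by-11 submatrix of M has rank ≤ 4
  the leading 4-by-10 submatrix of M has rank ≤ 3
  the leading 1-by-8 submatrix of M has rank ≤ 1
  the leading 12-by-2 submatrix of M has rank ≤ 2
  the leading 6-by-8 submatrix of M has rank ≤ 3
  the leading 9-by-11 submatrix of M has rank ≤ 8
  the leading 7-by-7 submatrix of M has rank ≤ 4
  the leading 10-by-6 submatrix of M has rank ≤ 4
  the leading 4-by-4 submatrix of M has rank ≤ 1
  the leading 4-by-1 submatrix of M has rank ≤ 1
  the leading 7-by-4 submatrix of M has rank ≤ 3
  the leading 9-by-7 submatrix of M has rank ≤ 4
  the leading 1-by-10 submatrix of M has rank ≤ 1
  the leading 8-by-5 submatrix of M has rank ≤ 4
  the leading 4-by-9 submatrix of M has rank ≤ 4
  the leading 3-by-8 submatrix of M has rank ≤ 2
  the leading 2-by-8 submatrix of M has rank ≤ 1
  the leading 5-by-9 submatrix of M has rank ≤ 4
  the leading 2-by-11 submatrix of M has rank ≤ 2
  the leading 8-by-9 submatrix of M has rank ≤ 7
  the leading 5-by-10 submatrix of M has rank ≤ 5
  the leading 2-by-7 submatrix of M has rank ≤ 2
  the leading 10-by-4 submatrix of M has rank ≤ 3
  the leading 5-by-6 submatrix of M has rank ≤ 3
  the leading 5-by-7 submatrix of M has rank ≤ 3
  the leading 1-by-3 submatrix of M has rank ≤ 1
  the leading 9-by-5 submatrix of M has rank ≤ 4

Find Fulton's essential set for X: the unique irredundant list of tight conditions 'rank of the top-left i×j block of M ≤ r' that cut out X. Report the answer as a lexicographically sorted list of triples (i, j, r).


Computing R[i][j] = min implied NW-rank bound (n=12, 40 conditions):

  row 1: 0  0  0  0  1  1  1  1  1  1  1  1
  row 2: 0  0  0  0  1  1  1  1  2  2  2  2
  row 3: 1  1  1  1  2  2  2  2  3  3  3  3
  row 4: 1  1  1  1  2  2  2  2  3  3  4  4
  row 5: 1  2  2  2  3  3  3  3  4  4  5  5
  row 6: 1  2  2  2  3  3  3  3  4  4  5  6
  row 7: 1  2  3  3  4  4  4  4  5  5  6  7
  row 8: 1  2  3  3  4  4  4  5  6  6  7  8
  row 9: 1  2  3  3  4  4  4  5  6  7  8  9
  row 10: 1  2  3  3  4  4  5  6  7  8  9  10
  row 11: 1  2  3  4  5  5  6  7  8  9  10  11
  row 12: 1  2  3  4  5  6  7  8  9  10  11  12

giving w = (5, 9, 1, 11, 2, 12, 3, 8, 10, 7, 4, 6) via Δ²R.

D(w) has 32 cells with 11 SE-corners; essential set:

[(2, 4, 0), (2, 8, 1), (4, 4, 1), (4, 8, 2), (4, 10, 3), (6, 4, 2), (6, 8, 3), (6, 10, 4), (9, 7, 4), (10, 4, 3), (10, 6, 4)]


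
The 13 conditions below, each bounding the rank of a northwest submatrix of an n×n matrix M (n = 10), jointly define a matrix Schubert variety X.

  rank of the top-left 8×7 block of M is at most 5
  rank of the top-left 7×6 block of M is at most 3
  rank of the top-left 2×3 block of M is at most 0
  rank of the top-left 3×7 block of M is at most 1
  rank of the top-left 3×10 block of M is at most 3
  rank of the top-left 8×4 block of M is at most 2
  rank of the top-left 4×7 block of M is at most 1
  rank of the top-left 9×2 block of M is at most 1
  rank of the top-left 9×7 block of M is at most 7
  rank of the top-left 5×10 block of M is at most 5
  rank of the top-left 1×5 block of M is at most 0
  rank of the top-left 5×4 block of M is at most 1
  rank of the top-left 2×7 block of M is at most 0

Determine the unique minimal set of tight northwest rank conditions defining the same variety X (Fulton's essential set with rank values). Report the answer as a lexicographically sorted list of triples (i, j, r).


Reconstructing r_w from the 13 given conditions:

  0  0  0  0  0  0  0  1  1  1
  0  0  0  0  0  0  0  1  2  2
  1  1  1  1  1  1  1  2  3  3
  1  1  1  1  1  1  1  2  3  4
  1  1  1  1  2  2  2  3  4  5
  1  1  2  2  3  3  3  4  5  6
  1  1  2  2  3  3  4  5  6  7
  1  1  2  2  3  4  5  6  7  8
  1  1  2  3  4  5  6  7  8  9
  1  2  3  4  5  6  7  8  9  10

giving w = (8, 9, 1, 10, 5, 3, 7, 6, 4, 2) via Δ²R.

Fulton essential set (6 of the 30 Rothe cells):

[(2, 7, 0), (4, 7, 1), (5, 4, 1), (7, 6, 3), (8, 4, 2), (9, 2, 1)]


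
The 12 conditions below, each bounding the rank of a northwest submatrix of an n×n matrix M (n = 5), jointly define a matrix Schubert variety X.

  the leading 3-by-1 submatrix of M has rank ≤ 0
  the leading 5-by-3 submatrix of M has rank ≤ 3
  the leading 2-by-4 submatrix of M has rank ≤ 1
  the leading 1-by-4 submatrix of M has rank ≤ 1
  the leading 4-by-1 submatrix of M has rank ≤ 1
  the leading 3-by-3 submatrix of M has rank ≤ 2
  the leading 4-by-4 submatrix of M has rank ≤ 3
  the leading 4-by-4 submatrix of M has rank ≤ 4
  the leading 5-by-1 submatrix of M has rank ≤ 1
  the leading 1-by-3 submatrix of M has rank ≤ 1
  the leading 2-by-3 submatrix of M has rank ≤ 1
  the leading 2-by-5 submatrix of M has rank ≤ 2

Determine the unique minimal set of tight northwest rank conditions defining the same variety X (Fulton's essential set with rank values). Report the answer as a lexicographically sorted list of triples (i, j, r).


Rank table r_w(5×5) implied by the 12 constraints:

  row 1: 0  1  1  1  1
  row 2: 0  1  1  1  2
  row 3: 0  1  2  2  3
  row 4: 1  2  3  3  4
  row 5: 1  2  3  4  5

giving w = (2, 5, 3, 1, 4) via Δ²R.

D(w) has 5 cells with 2 SE-corners; essential set:

[(2, 4, 1), (3, 1, 0)]


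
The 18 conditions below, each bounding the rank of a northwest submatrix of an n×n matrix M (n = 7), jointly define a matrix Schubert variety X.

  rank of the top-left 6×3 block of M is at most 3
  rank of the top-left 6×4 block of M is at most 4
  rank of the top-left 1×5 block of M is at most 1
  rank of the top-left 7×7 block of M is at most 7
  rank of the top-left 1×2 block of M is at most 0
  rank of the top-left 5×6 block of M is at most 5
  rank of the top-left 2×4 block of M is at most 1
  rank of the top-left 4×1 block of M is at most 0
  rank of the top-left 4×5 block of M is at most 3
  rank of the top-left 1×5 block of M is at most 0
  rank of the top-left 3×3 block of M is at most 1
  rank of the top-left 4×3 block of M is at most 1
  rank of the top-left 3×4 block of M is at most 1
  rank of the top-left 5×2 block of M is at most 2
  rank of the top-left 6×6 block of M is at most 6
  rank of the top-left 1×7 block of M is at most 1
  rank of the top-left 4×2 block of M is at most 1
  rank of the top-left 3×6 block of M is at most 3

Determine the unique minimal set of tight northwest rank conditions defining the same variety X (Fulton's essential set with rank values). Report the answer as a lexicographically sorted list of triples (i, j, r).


Propagating the 18 rank bounds to every northwest block:

  R[1]: 0, 0, 0, 0, 0, 1, 1
  R[2]: 0, 1, 1, 1, 1, 2, 2
  R[3]: 0, 1, 1, 1, 2, 3, 3
  R[4]: 0, 1, 1, 2, 3, 4, 4
  R[5]: 1, 2, 2, 3, 4, 5, 5
  R[6]: 1, 2, 3, 4, 5, 6, 6
  R[7]: 1, 2, 3, 4, 5, 6, 7

so w = (6, 2, 5, 4, 1, 3, 7).

Fulton essential set (4 of the 11 Rothe cells):

[(1, 5, 0), (3, 4, 1), (4, 1, 0), (4, 3, 1)]


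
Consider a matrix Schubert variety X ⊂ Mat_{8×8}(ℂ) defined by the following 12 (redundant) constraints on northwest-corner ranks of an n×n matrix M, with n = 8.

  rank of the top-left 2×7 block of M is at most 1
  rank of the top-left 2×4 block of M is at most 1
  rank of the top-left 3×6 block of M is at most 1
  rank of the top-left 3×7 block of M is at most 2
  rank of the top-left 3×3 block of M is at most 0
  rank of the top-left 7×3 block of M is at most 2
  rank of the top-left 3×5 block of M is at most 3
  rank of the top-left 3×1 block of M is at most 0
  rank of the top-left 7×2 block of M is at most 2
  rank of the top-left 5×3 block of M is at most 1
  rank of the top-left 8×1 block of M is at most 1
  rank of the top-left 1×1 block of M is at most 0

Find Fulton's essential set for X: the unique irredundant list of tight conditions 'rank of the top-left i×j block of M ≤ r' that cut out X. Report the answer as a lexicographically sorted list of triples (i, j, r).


Propagating the 12 rank bounds to every northwest block:

  i=1: 0  0  0  1  1  1  1  1
  i=2: 0  0  0  1  1  1  1  2
  i=3: 0  0  0  1  1  1  2  3
  i=4: 1  1  1  2  2  2  3  4
  i=5: 1  1  1  2  3  3  4  5
  i=6: 1  2  2  3  4  4  5  6
  i=7: 1  2  2  3  4  5  6  7
  i=8: 1  2  3  4  5  6  7  8

the unique w with this rank table is (4, 8, 7, 1, 5, 2, 6, 3).

ℓ(w)=17; the 5 essential cells (i,j,r):

[(2, 7, 1), (3, 3, 0), (3, 6, 1), (5, 3, 1), (7, 3, 2)]


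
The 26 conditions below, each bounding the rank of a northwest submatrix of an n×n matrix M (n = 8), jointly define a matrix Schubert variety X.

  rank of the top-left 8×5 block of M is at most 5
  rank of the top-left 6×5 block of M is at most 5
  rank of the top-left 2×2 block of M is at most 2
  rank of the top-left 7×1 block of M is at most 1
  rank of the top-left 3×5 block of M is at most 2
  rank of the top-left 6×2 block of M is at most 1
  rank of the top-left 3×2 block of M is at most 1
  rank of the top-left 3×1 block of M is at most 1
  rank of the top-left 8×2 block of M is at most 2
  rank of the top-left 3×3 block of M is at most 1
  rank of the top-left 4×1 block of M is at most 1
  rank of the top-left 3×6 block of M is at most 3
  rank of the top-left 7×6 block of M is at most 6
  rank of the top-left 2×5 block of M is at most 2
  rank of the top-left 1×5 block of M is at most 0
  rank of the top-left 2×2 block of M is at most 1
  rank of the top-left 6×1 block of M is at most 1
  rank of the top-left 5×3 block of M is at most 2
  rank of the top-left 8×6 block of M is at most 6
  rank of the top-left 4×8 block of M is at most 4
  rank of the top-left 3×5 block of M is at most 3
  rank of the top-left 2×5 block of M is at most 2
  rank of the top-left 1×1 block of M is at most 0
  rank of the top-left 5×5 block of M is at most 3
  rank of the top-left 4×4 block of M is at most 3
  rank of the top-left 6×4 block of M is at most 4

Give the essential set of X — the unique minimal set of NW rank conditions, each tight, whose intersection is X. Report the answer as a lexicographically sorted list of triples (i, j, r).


Propagating the 26 rank bounds to every northwest block:

  row 1: 0 0 0 0 0 1 1 1
  row 2: 1 1 1 1 1 2 2 2
  row 3: 1 1 1 2 2 3 3 3
  row 4: 1 1 2 3 3 4 4 4
  row 5: 1 1 2 3 3 4 5 5
  row 6: 1 1 2 3 4 5 6 6
  row 7: 1 2 3 4 5 6 7 7
  row 8: 1 2 3 4 5 6 7 8

reading off 1-entries of Δ²R: w = (6, 1, 4, 3, 7, 5, 2, 8).

D(w) has 11 cells with 4 SE-corners; essential set:

[(1, 5, 0), (3, 3, 1), (5, 5, 3), (6, 2, 1)]


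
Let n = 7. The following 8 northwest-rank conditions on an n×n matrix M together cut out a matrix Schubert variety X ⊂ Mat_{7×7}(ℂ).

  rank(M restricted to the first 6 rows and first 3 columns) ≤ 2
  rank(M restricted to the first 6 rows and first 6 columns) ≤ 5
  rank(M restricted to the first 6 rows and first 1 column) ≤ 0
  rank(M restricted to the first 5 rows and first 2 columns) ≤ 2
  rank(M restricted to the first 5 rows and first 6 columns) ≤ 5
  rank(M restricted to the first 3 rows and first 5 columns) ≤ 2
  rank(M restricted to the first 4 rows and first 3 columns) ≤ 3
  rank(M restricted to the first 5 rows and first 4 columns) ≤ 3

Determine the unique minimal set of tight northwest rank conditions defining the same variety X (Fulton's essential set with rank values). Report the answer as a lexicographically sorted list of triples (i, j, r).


Recovering R(i,j) via the rank-extension bound from the 8 conditions:

  i=1: 0  1  1  1  1  1  1
  i=2: 0  1  2  2  2  2  2
  i=3: 0  1  2  2  2  3  3
  i=4: 0  1  2  3  3  4  4
  i=5: 0  1  2  3  4  5  5
  i=6: 0  1  2  3  4  5  6
  i=7: 1  2  3  4  5  6  7

second differences of R give the permutation w = (2, 3, 6, 4, 5, 7, 1).

2 SE-corners of the 8-cell Rothe diagram give Ess(w):

[(3, 5, 2), (6, 1, 0)]


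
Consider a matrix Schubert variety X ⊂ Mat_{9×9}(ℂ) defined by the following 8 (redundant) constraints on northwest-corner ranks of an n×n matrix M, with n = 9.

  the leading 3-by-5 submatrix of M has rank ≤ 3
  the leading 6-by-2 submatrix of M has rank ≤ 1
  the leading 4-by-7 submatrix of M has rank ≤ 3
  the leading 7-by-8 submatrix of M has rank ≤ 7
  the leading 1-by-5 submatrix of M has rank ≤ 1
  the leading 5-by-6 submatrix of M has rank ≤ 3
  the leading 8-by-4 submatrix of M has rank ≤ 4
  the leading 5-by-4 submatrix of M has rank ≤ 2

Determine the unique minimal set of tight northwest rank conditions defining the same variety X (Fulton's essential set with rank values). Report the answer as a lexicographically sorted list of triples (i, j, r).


Recovering R(i,j) via the rank-extension bound from the 8 conditions:

  R[1]: 1 1 1 1 1 1 1 1 1
  R[2]: 1 1 2 2 2 2 2 2 2
  R[3]: 1 1 2 2 3 3 3 3 3
  R[4]: 1 1 2 2 3 3 3 4 4
  R[5]: 1 1 2 2 3 3 4 5 5
  R[6]: 1 1 2 3 4 4 5 6 6
  R[7]: 1 2 3 4 5 5 6 7 7
  R[8]: 1 2 3 4 5 6 7 8 8
  R[9]: 1 2 3 4 5 6 7 8 9

reading off 1-entries of Δ²R: w = (1, 3, 5, 8, 7, 4, 2, 6, 9).

ℓ(w)=11; the 4 essential cells (i,j,r):

[(4, 7, 3), (5, 4, 2), (5, 6, 3), (6, 2, 1)]


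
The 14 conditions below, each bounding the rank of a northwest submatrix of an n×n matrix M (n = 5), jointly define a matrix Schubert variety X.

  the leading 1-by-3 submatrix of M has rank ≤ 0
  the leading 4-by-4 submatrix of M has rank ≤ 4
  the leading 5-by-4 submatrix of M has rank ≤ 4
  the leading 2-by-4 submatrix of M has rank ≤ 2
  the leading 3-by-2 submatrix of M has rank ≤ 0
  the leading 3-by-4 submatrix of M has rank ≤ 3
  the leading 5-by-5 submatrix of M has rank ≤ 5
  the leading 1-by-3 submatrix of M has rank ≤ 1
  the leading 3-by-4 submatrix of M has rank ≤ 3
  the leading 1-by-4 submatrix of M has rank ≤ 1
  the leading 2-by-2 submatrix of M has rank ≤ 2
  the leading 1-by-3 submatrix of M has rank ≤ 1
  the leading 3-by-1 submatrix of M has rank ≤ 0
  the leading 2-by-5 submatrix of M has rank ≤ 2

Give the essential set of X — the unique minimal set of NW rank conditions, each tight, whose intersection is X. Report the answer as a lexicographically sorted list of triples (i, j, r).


The tightest implied rank at each (i,j), from the 14 conditions:

  0 0 0 1 1
  0 0 1 2 2
  0 0 1 2 3
  1 1 2 3 4
  1 2 3 4 5

giving w = (4, 3, 5, 1, 2) via Δ²R.

Rothe diagram D(w) (7 cells), 2 SE-corners (essential conditions):

[(1, 3, 0), (3, 2, 0)]


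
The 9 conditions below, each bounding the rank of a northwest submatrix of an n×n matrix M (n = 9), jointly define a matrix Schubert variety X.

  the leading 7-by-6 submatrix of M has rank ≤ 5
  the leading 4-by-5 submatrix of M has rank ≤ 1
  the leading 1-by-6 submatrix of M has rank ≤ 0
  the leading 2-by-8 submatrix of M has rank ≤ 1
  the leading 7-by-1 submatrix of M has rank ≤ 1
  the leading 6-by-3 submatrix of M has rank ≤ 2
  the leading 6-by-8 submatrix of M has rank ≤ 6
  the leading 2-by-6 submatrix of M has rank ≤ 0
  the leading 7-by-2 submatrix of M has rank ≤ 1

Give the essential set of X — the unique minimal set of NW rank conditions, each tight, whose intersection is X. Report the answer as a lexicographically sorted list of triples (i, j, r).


Recovering R(i,j) via the rank-extension bound from the 9 conditions:

  row 1: 0  0  0  0  0  0  1  1  1
  row 2: 0  0  0  0  0  0  1  1  2
  row 3: 1  1  1  1  1  1  2  2  3
  row 4: 1  1  1  1  1  2  3  3  4
  row 5: 1  1  2  2  2  3  4  4  5
  row 6: 1  1  2  3  3  4  5  5  6
  row 7: 1  1  2  3  4  5  6  6  7
  row 8: 1  2  3  4  5  6  7  7  8
  row 9: 1  2  3  4  5  6  7  8  9

giving w = (7, 9, 1, 6, 3, 4, 5, 2, 8) via Δ²R.

4 SE-corners of the 20-cell Rothe diagram give Ess(w):

[(2, 6, 0), (2, 8, 1), (4, 5, 1), (7, 2, 1)]


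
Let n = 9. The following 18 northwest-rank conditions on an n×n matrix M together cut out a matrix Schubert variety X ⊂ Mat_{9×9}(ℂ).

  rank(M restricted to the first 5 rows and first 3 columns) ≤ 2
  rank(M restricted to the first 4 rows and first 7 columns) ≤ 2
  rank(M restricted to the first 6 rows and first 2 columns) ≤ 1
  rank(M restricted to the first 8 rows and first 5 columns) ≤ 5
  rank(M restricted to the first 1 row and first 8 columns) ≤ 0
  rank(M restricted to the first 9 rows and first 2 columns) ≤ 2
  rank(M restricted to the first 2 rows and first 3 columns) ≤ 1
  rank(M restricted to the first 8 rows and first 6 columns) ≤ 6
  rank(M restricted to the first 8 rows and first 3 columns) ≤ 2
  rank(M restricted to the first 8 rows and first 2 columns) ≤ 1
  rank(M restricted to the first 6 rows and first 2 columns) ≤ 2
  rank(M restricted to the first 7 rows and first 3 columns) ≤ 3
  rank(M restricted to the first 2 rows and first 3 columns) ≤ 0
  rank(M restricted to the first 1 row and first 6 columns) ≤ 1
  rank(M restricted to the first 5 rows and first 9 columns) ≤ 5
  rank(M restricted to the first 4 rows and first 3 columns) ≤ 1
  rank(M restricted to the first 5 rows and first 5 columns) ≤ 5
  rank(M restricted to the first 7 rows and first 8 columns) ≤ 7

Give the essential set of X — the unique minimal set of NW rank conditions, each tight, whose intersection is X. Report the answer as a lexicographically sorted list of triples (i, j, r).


Reconstructing r_w from the 18 given conditions:

  i=1: 0, 0, 0, 0, 0, 0, 0, 0, 1
  i=2: 0, 0, 0, 1, 1, 1, 1, 1, 2
  i=3: 1, 1, 1, 2, 2, 2, 2, 2, 3
  i=4: 1, 1, 1, 2, 2, 2, 2, 3, 4
  i=5: 1, 1, 2, 3, 3, 3, 3, 4, 5
  i=6: 1, 1, 2, 3, 4, 4, 4, 5, 6
  i=7: 1, 1, 2, 3, 4, 5, 5, 6, 7
  i=8: 1, 1, 2, 3, 4, 5, 6, 7, 8
  i=9: 1, 2, 3, 4, 5, 6, 7, 8, 9

second differences of R give the permutation w = (9, 4, 1, 8, 3, 5, 6, 7, 2).

Rothe diagram D(w) (20 cells), 5 SE-corners (essential conditions):

[(1, 8, 0), (2, 3, 0), (4, 3, 1), (4, 7, 2), (8, 2, 1)]


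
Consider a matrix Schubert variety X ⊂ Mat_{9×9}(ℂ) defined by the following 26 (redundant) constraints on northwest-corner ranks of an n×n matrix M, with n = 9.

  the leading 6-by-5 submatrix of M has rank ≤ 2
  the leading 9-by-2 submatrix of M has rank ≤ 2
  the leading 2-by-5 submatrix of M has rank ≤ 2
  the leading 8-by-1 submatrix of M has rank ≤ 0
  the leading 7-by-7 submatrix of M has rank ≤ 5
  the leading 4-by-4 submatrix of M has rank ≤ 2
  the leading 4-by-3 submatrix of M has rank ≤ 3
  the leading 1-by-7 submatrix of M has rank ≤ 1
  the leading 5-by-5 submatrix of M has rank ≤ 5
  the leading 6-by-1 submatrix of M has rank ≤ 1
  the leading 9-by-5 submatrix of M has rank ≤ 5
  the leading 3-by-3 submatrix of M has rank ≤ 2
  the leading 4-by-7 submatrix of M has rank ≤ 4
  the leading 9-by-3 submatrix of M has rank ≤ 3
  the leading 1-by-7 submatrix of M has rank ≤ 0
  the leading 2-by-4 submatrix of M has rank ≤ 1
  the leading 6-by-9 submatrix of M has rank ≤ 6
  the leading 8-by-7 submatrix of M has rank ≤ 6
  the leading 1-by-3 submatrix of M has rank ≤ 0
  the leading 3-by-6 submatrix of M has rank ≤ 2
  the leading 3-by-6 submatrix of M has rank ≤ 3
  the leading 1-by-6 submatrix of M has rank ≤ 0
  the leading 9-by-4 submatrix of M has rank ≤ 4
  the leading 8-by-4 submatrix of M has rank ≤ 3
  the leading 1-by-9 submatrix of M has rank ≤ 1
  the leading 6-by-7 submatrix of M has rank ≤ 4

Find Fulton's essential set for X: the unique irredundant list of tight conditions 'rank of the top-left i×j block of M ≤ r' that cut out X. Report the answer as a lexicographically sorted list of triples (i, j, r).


Propagating the 26 rank bounds to every northwest block:

  row 1: 0, 0, 0, 0, 0, 0, 0, 1, 1
  row 2: 0, 1, 1, 1, 1, 1, 1, 2, 2
  row 3: 0, 1, 2, 2, 2, 2, 2, 3, 3
  row 4: 0, 1, 2, 2, 2, 3, 3, 4, 4
  row 5: 0, 1, 2, 2, 2, 3, 4, 5, 5
  row 6: 0, 1, 2, 2, 2, 3, 4, 5, 6
  row 7: 0, 1, 2, 3, 3, 4, 5, 6, 7
  row 8: 0, 1, 2, 3, 4, 5, 6, 7, 8
  row 9: 1, 2, 3, 4, 5, 6, 7, 8, 9

second differences of R give the permutation w = (8, 2, 3, 6, 7, 9, 4, 5, 1).

3 SE-corners of the 20-cell Rothe diagram give Ess(w):

[(1, 7, 0), (6, 5, 2), (8, 1, 0)]


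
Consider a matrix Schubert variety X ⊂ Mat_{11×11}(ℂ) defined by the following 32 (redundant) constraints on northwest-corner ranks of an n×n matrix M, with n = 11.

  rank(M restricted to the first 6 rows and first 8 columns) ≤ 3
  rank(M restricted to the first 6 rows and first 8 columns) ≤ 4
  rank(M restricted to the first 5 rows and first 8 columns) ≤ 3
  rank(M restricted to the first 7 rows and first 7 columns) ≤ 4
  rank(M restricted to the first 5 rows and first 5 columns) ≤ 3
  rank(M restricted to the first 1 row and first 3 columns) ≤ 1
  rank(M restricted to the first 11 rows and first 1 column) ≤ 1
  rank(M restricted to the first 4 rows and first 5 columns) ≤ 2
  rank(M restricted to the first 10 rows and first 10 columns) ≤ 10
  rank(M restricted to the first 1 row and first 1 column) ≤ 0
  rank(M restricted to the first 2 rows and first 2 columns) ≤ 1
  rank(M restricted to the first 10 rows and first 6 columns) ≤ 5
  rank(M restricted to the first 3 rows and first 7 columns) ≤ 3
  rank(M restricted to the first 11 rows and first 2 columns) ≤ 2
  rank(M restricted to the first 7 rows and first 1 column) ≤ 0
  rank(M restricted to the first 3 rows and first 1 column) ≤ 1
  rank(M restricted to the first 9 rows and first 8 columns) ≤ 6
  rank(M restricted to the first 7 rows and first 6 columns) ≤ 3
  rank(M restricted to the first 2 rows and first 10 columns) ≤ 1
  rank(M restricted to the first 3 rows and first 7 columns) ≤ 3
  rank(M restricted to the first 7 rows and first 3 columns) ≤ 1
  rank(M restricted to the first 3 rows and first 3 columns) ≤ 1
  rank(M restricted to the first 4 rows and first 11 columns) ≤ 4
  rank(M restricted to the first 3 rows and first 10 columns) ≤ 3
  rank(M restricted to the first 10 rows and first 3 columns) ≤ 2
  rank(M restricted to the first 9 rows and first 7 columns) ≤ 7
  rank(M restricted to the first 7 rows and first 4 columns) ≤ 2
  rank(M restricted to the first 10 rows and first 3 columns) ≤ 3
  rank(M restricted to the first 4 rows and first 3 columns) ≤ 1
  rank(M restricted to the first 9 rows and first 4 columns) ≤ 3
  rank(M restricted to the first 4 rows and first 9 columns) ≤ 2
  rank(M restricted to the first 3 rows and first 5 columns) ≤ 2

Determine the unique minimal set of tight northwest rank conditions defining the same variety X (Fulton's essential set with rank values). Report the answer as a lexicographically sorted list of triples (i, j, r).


Reconstructing r_w from the 32 given conditions:

  R[1]: 0  1  1  1  1  1  1  1  1  1  1
  R[2]: 0  1  1  1  1  1  1  1  1  1  2
  R[3]: 0  1  1  2  2  2  2  2  2  2  3
  R[4]: 0  1  1  2  2  2  2  2  2  3  4
  R[5]: 0  1  1  2  3  3  3  3  3  4  5
  R[6]: 0  1  1  2  3  3  3  3  4  5  6
  R[7]: 0  1  1  2  3  3  4  4  5  6  7
  R[8]: 1  2  2  3  4  4  5  5  6  7  8
  R[9]: 1  2  2  3  4  5  6  6  7  8  9
  R[10]: 1  2  2  3  4  5  6  7  8  9  10
  R[11]: 1  2  3  4  5  6  7  8  9  10  11

so w = (2, 11, 4, 10, 5, 9, 7, 1, 6, 8, 3).

D(w) has 31 cells with 7 SE-corners; essential set:

[(2, 10, 1), (4, 9, 2), (6, 8, 3), (7, 1, 0), (7, 3, 1), (7, 6, 3), (10, 3, 2)]


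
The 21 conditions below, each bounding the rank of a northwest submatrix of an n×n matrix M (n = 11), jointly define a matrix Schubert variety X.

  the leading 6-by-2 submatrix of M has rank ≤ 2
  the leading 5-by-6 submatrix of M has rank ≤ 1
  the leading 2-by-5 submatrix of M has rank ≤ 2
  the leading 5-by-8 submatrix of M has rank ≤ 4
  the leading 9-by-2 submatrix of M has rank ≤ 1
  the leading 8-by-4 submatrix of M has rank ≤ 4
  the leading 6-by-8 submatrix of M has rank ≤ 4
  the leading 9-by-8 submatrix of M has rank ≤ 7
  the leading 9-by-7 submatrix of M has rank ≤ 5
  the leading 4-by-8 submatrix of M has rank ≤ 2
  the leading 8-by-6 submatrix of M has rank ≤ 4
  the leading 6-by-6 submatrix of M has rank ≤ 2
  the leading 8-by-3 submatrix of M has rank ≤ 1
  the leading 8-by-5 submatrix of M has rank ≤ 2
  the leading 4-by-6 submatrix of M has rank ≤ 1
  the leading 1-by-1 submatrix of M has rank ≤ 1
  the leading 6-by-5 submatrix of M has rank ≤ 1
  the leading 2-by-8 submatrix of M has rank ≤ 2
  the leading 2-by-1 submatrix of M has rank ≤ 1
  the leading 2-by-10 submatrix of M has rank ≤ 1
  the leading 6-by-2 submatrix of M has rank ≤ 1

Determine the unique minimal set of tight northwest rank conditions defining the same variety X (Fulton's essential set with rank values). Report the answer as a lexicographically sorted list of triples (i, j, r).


Reconstructing r_w from the 21 given conditions:

  1  1  1  1  1  1  1  1  1  1  1
  1  1  1  1  1  1  1  1  1  1  2
  1  1  1  1  1  1  2  2  2  2  3
  1  1  1  1  1  1  2  2  3  3  4
  1  1  1  1  1  1  2  3  4  4  5
  1  1  1  1  1  2  3  4  5  5  6
  1  1  1  2  2  3  4  5  6  6  7
  1  1  1  2  2  3  4  5  6  7  8
  1  1  2  3  3  4  5  6  7  8  9
  1  2  3  4  4  5  6  7  8  9  10
  1  2  3  4  5  6  7  8  9  10  11

the unique w with this rank table is (1, 11, 7, 9, 8, 6, 4, 10, 3, 2, 5).

Fulton essential set (7 of the 35 Rothe cells):

[(2, 10, 1), (4, 8, 2), (5, 6, 1), (6, 5, 1), (8, 3, 1), (8, 5, 2), (9, 2, 1)]


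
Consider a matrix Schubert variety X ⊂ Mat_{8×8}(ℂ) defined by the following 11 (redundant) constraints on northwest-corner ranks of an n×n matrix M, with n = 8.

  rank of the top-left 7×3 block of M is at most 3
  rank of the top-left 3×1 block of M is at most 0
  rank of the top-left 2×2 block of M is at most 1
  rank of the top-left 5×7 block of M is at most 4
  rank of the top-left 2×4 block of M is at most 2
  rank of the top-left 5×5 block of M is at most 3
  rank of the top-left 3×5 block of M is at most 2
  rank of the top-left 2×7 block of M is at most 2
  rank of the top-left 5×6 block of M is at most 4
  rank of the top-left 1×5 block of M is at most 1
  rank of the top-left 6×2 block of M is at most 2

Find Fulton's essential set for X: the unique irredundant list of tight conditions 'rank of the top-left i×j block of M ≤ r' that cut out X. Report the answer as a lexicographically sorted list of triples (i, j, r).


Rank table r_w(8×8) implied by the 11 constraints:

  i=1: 0 1 1 1 1 1 1 1
  i=2: 0 1 2 2 2 2 2 2
  i=3: 0 1 2 2 2 3 3 3
  i=4: 1 2 3 3 3 4 4 4
  i=5: 1 2 3 3 3 4 4 5
  i=6: 1 2 3 4 4 5 5 6
  i=7: 1 2 3 4 5 6 6 7
  i=8: 1 2 3 4 5 6 7 8

giving w = (2, 3, 6, 1, 8, 4, 5, 7) via Δ²R.

|D(w)|=8, |Ess(w)|=4:

[(3, 1, 0), (3, 5, 2), (5, 5, 3), (5, 7, 4)]


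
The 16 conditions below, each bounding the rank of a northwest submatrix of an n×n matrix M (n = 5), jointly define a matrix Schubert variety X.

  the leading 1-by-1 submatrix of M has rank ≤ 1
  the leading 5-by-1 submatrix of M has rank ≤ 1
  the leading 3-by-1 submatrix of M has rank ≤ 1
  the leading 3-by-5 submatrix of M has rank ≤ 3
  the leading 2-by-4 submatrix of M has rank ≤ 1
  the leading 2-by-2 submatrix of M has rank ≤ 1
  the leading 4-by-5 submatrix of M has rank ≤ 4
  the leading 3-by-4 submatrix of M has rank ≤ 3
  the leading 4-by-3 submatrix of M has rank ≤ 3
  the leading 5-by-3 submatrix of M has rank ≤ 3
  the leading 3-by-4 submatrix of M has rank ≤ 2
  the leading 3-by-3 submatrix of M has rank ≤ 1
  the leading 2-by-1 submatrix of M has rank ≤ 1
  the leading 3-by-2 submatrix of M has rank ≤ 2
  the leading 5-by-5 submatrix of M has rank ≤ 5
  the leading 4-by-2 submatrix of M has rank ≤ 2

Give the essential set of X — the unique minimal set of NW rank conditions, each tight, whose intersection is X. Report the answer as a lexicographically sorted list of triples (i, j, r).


Reconstructing r_w from the 16 given conditions:

  i=1: 1, 1, 1, 1, 1
  i=2: 1, 1, 1, 1, 2
  i=3: 1, 1, 1, 2, 3
  i=4: 1, 2, 2, 3, 4
  i=5: 1, 2, 3, 4, 5

second differences of R give the permutation w = (1, 5, 4, 2, 3).

Rothe diagram D(w) (5 cells), 2 SE-corners (essential conditions):

[(2, 4, 1), (3, 3, 1)]


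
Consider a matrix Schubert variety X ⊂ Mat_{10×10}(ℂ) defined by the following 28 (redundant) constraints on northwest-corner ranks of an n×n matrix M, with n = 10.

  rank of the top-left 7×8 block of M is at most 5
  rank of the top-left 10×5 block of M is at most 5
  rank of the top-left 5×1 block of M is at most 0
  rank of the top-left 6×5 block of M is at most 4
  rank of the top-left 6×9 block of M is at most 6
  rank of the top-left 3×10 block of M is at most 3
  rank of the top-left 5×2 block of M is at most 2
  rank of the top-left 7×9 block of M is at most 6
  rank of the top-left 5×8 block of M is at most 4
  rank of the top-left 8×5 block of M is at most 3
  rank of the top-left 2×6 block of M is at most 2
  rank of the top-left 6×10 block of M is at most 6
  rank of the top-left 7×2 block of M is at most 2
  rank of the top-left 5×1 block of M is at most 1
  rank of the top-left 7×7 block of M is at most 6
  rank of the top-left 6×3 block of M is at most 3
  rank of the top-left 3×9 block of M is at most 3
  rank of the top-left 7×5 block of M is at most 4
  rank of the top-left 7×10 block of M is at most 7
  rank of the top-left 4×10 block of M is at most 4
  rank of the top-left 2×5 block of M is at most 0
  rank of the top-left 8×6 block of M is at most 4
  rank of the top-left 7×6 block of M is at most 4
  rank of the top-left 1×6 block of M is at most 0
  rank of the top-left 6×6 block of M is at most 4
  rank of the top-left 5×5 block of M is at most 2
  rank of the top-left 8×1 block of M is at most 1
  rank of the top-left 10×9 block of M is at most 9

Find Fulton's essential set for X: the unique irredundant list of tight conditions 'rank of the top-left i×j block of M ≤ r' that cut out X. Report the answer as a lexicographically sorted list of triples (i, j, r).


Computing R[i][j] = min implied NW-rank bound (n=10, 28 conditions):

  R[1]: 0  0  0  0  0  0  1  1  1  1
  R[2]: 0  0  0  0  0  1  2  2  2  2
  R[3]: 0  1  1  1  1  2  3  3  3  3
  R[4]: 0  1  2  2  2  3  4  4  4  4
  R[5]: 0  1  2  2  2  3  4  4  5  5
  R[6]: 1  2  3  3  3  4  5  5  6  6
  R[7]: 1  2  3  3  3  4  5  5  6  7
  R[8]: 1  2  3  3  3  4  5  6  7  8
  R[9]: 1  2  3  4  4  5  6  7  8  9
  R[10]: 1  2  3  4  5  6  7  8  9  10

reading off 1-entries of Δ²R: w = (7, 6, 2, 3, 9, 1, 10, 8, 4, 5).

7 SE-corners of the 22-cell Rothe diagram give Ess(w):

[(1, 6, 0), (2, 5, 0), (5, 1, 0), (5, 5, 2), (5, 8, 4), (7, 8, 5), (8, 5, 3)]


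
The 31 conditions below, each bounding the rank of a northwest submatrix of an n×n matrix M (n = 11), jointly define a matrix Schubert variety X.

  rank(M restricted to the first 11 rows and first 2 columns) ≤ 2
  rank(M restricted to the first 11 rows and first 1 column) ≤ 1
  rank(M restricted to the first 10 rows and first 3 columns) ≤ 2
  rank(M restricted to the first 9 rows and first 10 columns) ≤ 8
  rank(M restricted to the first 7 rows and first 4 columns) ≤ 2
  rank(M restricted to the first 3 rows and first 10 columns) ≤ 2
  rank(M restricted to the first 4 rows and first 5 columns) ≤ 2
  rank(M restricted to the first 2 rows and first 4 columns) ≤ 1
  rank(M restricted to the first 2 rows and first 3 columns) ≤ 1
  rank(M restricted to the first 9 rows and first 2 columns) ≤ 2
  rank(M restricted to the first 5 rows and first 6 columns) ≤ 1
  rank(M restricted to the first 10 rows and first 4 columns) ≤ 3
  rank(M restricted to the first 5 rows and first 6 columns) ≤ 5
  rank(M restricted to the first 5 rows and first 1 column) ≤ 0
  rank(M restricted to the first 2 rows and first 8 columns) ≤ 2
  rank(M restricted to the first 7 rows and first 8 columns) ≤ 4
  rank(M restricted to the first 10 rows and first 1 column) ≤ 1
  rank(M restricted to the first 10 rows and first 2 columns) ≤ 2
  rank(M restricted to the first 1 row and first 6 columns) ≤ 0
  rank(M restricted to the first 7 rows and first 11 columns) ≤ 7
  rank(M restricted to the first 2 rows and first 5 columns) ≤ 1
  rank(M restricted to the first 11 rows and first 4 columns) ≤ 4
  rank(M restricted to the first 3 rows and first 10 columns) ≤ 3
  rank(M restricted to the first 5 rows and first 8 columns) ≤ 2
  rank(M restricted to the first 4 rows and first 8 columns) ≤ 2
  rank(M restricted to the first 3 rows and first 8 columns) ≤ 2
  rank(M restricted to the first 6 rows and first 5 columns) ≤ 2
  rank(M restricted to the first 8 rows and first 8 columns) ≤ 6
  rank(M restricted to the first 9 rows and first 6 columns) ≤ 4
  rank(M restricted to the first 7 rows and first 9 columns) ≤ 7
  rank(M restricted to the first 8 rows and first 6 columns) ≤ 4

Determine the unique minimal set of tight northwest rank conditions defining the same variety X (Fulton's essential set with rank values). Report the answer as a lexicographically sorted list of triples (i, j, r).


Propagating the 31 rank bounds to every northwest block:

  row 1: 0 | 0 | 0 | 0 | 0 | 0 | 1 | 1 | 1 | 1 | 1
  row 2: 0 | 1 | 1 | 1 | 1 | 1 | 2 | 2 | 2 | 2 | 2
  row 3: 0 | 1 | 1 | 1 | 1 | 1 | 2 | 2 | 2 | 2 | 3
  row 4: 0 | 1 | 1 | 1 | 1 | 1 | 2 | 2 | 3 | 3 | 4
  row 5: 0 | 1 | 1 | 1 | 1 | 1 | 2 | 2 | 3 | 4 | 5
  row 6: 1 | 2 | 2 | 2 | 2 | 2 | 3 | 3 | 4 | 5 | 6
  row 7: 1 | 2 | 2 | 2 | 3 | 3 | 4 | 4 | 5 | 6 | 7
  row 8: 1 | 2 | 2 | 3 | 4 | 4 | 5 | 5 | 6 | 7 | 8
  row 9: 1 | 2 | 2 | 3 | 4 | 4 | 5 | 6 | 7 | 8 | 9
  row 10: 1 | 2 | 2 | 3 | 4 | 5 | 6 | 7 | 8 | 9 | 10
  row 11: 1 | 2 | 3 | 4 | 5 | 6 | 7 | 8 | 9 | 10 | 11

the unique w with this rank table is (7, 2, 11, 9, 10, 1, 5, 4, 8, 6, 3).

|D(w)|=33, |Ess(w)|=8:

[(1, 6, 0), (3, 10, 2), (5, 1, 0), (5, 6, 1), (5, 8, 2), (7, 4, 2), (9, 6, 4), (10, 3, 2)]
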